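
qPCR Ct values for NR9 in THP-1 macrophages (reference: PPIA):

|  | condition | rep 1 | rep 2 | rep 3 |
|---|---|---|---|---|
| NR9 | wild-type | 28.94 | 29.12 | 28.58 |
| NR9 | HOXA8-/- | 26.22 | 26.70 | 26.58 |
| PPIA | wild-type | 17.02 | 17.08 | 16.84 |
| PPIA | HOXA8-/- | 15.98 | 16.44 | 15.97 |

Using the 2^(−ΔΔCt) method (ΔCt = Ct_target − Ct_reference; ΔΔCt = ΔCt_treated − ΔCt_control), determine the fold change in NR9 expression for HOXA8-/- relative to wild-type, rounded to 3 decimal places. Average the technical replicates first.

2.888

Mean Ct: NR9 wild-type 28.880; NR9 HOXA8-/- 26.500; PPIA wild-type 16.980; PPIA HOXA8-/- 16.130
ΔCt(wild-type) = 28.880 − 16.980 = 11.900
ΔCt(HOXA8-/-) = 26.500 − 16.130 = 10.370
ΔΔCt = 10.370 − 11.900 = -1.530
Fold change = 2^(−(-1.530)) = 2^1.530 = 2.8879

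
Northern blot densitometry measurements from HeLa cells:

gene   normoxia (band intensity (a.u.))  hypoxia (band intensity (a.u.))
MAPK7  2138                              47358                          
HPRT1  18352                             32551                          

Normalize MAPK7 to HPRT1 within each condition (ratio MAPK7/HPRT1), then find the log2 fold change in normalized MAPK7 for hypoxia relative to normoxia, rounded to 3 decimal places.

MAPK7/HPRT1 (normoxia) = 2138 / 18352 = 0.1165
MAPK7/HPRT1 (hypoxia) = 47358 / 32551 = 1.4549
Fold change = 1.4549 / 0.1165 = 12.4883
log2(12.4883) = 3.6425

3.643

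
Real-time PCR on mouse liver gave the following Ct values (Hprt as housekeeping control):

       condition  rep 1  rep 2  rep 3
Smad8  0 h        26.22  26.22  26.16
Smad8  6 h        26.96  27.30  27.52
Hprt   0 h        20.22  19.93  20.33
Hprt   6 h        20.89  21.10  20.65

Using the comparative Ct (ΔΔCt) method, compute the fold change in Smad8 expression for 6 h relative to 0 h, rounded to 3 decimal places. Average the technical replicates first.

Mean Ct: Smad8 0 h 26.200; Smad8 6 h 27.260; Hprt 0 h 20.160; Hprt 6 h 20.880
ΔCt(0 h) = 26.200 − 20.160 = 6.040
ΔCt(6 h) = 27.260 − 20.880 = 6.380
ΔΔCt = 6.380 − 6.040 = 0.340
Fold change = 2^(−0.340) = 0.7900

0.790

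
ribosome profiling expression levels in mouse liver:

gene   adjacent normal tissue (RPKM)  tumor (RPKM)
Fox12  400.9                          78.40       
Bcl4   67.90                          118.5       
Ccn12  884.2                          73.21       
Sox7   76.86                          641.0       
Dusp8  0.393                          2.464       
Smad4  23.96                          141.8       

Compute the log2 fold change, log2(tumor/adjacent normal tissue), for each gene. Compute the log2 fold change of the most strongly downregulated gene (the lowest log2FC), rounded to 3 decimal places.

-3.594

log2(78.40/400.9) = -2.354  (Fox12)
log2(118.5/67.90) = 0.803  (Bcl4)
log2(73.21/884.2) = -3.594  (Ccn12)
log2(641.0/76.86) = 3.060  (Sox7)
log2(2.464/0.393) = 2.648  (Dusp8)
log2(141.8/23.96) = 2.565  (Smad4)
Ccn12 is most strongly downregulated.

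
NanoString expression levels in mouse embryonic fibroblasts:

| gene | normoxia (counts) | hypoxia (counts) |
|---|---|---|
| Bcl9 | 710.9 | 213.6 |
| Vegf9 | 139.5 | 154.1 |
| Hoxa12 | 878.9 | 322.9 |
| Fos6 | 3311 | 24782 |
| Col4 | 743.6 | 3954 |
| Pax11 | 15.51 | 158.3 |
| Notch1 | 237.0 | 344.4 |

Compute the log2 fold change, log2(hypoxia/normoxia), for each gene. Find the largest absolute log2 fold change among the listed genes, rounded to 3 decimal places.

log2(213.6/710.9) = -1.735  (Bcl9)
log2(154.1/139.5) = 0.144  (Vegf9)
log2(322.9/878.9) = -1.445  (Hoxa12)
log2(24782/3311) = 2.904  (Fos6)
log2(3954/743.6) = 2.411  (Col4)
log2(158.3/15.51) = 3.351  (Pax11)
log2(344.4/237.0) = 0.539  (Notch1)
The largest magnitude belongs to Pax11.

3.351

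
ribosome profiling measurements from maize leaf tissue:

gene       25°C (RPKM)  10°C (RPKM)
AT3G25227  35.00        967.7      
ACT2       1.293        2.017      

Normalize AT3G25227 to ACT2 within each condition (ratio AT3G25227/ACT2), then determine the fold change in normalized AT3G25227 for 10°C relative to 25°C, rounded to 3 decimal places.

AT3G25227/ACT2 (25°C) = 35.00 / 1.293 = 27.069
AT3G25227/ACT2 (10°C) = 967.7 / 2.017 = 479.77
Fold change = 479.77 / 27.069 = 17.7241

17.724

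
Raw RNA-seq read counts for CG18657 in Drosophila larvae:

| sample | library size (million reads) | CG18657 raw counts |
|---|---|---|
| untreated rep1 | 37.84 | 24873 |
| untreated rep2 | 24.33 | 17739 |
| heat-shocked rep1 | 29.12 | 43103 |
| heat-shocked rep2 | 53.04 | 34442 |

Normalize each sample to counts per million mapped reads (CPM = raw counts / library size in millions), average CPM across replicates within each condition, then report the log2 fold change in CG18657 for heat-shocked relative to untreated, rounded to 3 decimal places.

0.619

CPM(untreated rep1) = 24873 / 37.84 = 657.3203
CPM(untreated rep2) = 17739 / 24.33 = 729.0999
CPM(heat-shocked rep1) = 43103 / 29.12 = 1480.1854
CPM(heat-shocked rep2) = 34442 / 53.04 = 649.3590
mean CPM(untreated) = 693.2101; mean CPM(heat-shocked) = 1064.7722
Fold change = 1064.7722 / 693.2101 = 1.53600
log2(1.53600) = 0.6192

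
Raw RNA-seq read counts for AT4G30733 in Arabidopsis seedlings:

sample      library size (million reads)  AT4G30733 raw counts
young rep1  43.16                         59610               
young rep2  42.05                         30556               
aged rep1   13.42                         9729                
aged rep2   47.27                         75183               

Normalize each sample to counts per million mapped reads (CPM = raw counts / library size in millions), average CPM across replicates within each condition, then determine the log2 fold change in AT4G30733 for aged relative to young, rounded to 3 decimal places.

CPM(young rep1) = 59610 / 43.16 = 1381.1399
CPM(young rep2) = 30556 / 42.05 = 726.6587
CPM(aged rep1) = 9729 / 13.42 = 724.9627
CPM(aged rep2) = 75183 / 47.27 = 1590.5014
mean CPM(young) = 1053.8993; mean CPM(aged) = 1157.7321
Fold change = 1157.7321 / 1053.8993 = 1.09852
log2(1.09852) = 0.1356

0.136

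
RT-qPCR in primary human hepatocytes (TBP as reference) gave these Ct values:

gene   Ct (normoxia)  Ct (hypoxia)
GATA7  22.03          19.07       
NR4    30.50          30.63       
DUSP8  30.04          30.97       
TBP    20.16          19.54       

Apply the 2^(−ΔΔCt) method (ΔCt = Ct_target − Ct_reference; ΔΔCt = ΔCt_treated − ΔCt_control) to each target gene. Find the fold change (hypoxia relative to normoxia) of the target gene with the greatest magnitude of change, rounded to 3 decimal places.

GATA7: ΔΔCt = (19.07−19.54) − (22.03−20.16) = -0.47 − 1.87 = -2.34; fold change = 2^2.34 = 5.063
NR4: ΔΔCt = (30.63−19.54) − (30.50−20.16) = 11.09 − 10.34 = 0.75; fold change = 2^-0.75 = 0.595
DUSP8: ΔΔCt = (30.97−19.54) − (30.04−20.16) = 11.43 − 9.88 = 1.55; fold change = 2^-1.55 = 0.342
GATA7 has the largest |ΔΔCt| = 2.34.

5.063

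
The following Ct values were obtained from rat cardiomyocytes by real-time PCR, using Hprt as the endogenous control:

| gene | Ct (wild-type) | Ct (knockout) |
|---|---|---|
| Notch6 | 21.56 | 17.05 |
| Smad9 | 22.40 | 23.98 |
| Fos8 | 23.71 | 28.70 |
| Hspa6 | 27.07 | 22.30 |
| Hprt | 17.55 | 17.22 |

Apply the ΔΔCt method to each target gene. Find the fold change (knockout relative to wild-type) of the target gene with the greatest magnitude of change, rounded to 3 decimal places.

Notch6: ΔΔCt = (17.05−17.22) − (21.56−17.55) = -0.17 − 4.01 = -4.18; fold change = 2^4.18 = 18.126
Smad9: ΔΔCt = (23.98−17.22) − (22.40−17.55) = 6.76 − 4.85 = 1.91; fold change = 2^-1.91 = 0.266
Fos8: ΔΔCt = (28.70−17.22) − (23.71−17.55) = 11.48 − 6.16 = 5.32; fold change = 2^-5.32 = 0.025
Hspa6: ΔΔCt = (22.30−17.22) − (27.07−17.55) = 5.08 − 9.52 = -4.44; fold change = 2^4.44 = 21.706
Fos8 has the largest |ΔΔCt| = 5.32.

0.025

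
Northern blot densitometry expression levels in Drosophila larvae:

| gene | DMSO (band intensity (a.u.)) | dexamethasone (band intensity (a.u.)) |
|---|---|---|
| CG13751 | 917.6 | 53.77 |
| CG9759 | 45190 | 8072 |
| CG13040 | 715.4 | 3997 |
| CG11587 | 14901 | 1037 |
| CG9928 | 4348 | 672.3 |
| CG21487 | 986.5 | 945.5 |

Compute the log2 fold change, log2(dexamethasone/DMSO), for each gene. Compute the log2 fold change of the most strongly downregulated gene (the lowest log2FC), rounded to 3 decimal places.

-4.093

log2(53.77/917.6) = -4.093  (CG13751)
log2(8072/45190) = -2.485  (CG9759)
log2(3997/715.4) = 2.482  (CG13040)
log2(1037/14901) = -3.845  (CG11587)
log2(672.3/4348) = -2.693  (CG9928)
log2(945.5/986.5) = -0.061  (CG21487)
CG13751 is most strongly downregulated.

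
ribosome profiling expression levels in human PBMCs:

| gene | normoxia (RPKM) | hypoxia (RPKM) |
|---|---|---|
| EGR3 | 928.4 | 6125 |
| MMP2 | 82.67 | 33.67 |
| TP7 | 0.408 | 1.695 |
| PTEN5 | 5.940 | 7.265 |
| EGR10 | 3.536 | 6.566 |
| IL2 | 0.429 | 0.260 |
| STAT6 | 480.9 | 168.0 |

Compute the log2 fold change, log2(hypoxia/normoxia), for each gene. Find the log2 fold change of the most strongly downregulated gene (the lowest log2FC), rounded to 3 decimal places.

log2(6125/928.4) = 2.722  (EGR3)
log2(33.67/82.67) = -1.296  (MMP2)
log2(1.695/0.408) = 2.055  (TP7)
log2(7.265/5.940) = 0.290  (PTEN5)
log2(6.566/3.536) = 0.893  (EGR10)
log2(0.260/0.429) = -0.722  (IL2)
log2(168.0/480.9) = -1.517  (STAT6)
STAT6 is most strongly downregulated.

-1.517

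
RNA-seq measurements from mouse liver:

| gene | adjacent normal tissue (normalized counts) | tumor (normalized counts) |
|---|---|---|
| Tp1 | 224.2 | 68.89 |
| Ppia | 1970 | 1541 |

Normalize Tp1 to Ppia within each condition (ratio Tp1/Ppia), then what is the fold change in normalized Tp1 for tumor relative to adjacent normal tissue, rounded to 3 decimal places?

0.393

Tp1/Ppia (adjacent normal tissue) = 224.2 / 1970 = 0.11381
Tp1/Ppia (tumor) = 68.89 / 1541 = 0.044705
Fold change = 0.044705 / 0.11381 = 0.3928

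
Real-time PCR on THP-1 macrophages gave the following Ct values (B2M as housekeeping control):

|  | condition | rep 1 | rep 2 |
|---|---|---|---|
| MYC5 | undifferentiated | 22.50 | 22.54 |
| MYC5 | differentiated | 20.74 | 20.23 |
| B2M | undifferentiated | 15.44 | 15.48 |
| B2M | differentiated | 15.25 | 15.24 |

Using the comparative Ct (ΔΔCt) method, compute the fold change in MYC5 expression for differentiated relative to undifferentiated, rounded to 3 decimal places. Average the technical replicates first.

3.531

Mean Ct: MYC5 undifferentiated 22.520; MYC5 differentiated 20.485; B2M undifferentiated 15.460; B2M differentiated 15.245
ΔCt(undifferentiated) = 22.520 − 15.460 = 7.060
ΔCt(differentiated) = 20.485 − 15.245 = 5.240
ΔΔCt = 5.240 − 7.060 = -1.820
Fold change = 2^(−(-1.820)) = 2^1.820 = 3.5308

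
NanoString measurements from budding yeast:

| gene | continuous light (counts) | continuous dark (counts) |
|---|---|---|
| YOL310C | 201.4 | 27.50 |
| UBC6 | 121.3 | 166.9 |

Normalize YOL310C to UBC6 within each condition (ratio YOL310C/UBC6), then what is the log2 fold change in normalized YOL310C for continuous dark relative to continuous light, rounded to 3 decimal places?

-3.333

YOL310C/UBC6 (continuous light) = 201.4 / 121.3 = 1.6603
YOL310C/UBC6 (continuous dark) = 27.50 / 166.9 = 0.16477
Fold change = 0.16477 / 1.6603 = 0.0992
log2(0.0992) = -3.3330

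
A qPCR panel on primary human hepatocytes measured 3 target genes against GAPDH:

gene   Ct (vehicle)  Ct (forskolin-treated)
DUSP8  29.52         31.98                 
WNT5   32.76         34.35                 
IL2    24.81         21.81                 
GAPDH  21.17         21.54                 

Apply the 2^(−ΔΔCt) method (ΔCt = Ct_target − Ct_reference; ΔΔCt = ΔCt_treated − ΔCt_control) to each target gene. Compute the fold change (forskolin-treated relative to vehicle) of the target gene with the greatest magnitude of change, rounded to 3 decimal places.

10.339

DUSP8: ΔΔCt = (31.98−21.54) − (29.52−21.17) = 10.44 − 8.35 = 2.09; fold change = 2^-2.09 = 0.235
WNT5: ΔΔCt = (34.35−21.54) − (32.76−21.17) = 12.81 − 11.59 = 1.22; fold change = 2^-1.22 = 0.429
IL2: ΔΔCt = (21.81−21.54) − (24.81−21.17) = 0.27 − 3.64 = -3.37; fold change = 2^3.37 = 10.339
IL2 has the largest |ΔΔCt| = 3.37.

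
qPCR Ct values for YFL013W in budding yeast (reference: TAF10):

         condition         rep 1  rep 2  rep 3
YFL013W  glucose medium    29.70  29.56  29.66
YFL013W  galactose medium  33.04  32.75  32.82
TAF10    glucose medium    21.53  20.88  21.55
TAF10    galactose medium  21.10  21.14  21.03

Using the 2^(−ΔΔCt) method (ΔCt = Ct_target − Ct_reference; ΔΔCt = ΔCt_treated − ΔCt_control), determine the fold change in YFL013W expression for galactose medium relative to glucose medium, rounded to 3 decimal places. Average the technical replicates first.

0.091

Mean Ct: YFL013W glucose medium 29.640; YFL013W galactose medium 32.870; TAF10 glucose medium 21.320; TAF10 galactose medium 21.090
ΔCt(glucose medium) = 29.640 − 21.320 = 8.320
ΔCt(galactose medium) = 32.870 − 21.090 = 11.780
ΔΔCt = 11.780 − 8.320 = 3.460
Fold change = 2^(−3.460) = 0.0909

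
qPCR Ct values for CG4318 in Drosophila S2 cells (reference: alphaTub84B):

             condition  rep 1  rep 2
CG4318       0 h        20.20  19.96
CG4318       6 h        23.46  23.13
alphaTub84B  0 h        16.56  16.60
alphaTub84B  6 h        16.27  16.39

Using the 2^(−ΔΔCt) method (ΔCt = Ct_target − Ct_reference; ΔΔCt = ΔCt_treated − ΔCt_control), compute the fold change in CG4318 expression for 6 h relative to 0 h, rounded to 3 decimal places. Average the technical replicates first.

Mean Ct: CG4318 0 h 20.080; CG4318 6 h 23.295; alphaTub84B 0 h 16.580; alphaTub84B 6 h 16.330
ΔCt(0 h) = 20.080 − 16.580 = 3.500
ΔCt(6 h) = 23.295 − 16.330 = 6.965
ΔΔCt = 6.965 − 3.500 = 3.465
Fold change = 2^(−3.465) = 0.0906

0.091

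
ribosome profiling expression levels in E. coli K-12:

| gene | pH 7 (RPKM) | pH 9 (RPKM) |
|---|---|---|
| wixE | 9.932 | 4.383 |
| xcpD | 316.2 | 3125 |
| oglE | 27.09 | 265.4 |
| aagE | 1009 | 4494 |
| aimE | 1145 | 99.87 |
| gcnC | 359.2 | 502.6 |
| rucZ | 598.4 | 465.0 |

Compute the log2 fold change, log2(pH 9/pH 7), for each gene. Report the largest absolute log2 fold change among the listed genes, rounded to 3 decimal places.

3.519

log2(4.383/9.932) = -1.180  (wixE)
log2(3125/316.2) = 3.305  (xcpD)
log2(265.4/27.09) = 3.292  (oglE)
log2(4494/1009) = 2.155  (aagE)
log2(99.87/1145) = -3.519  (aimE)
log2(502.6/359.2) = 0.485  (gcnC)
log2(465.0/598.4) = -0.364  (rucZ)
The largest magnitude belongs to aimE.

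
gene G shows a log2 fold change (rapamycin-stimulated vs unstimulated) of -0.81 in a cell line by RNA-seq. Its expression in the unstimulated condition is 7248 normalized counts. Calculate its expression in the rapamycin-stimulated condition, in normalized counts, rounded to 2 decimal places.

4134.13

Fold change = 2^(-0.81) = 0.5704
rapamycin-stimulated expression = 7248 × 0.5704 = 4134.13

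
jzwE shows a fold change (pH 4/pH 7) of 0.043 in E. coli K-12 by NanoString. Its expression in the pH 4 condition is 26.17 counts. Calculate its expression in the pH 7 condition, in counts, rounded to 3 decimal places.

pH 7 expression = 26.17 / 0.043 = 608.605

608.605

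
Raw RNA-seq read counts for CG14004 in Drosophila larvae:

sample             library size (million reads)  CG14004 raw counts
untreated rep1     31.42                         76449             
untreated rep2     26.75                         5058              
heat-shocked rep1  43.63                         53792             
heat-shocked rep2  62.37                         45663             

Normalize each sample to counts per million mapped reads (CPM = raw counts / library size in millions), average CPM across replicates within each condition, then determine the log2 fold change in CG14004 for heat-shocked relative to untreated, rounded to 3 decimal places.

-0.416

CPM(untreated rep1) = 76449 / 31.42 = 2433.1318
CPM(untreated rep2) = 5058 / 26.75 = 189.0841
CPM(heat-shocked rep1) = 53792 / 43.63 = 1232.9131
CPM(heat-shocked rep2) = 45663 / 62.37 = 732.1308
mean CPM(untreated) = 1311.1079; mean CPM(heat-shocked) = 982.5220
Fold change = 982.5220 / 1311.1079 = 0.74938
log2(0.74938) = -0.4162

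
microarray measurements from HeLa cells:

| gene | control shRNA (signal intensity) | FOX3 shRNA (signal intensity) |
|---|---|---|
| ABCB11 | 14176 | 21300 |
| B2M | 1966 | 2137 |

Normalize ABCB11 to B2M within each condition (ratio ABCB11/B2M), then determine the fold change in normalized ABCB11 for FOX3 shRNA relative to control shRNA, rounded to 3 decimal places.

ABCB11/B2M (control shRNA) = 14176 / 1966 = 7.2106
ABCB11/B2M (FOX3 shRNA) = 21300 / 2137 = 9.9672
Fold change = 9.9672 / 7.2106 = 1.3823

1.382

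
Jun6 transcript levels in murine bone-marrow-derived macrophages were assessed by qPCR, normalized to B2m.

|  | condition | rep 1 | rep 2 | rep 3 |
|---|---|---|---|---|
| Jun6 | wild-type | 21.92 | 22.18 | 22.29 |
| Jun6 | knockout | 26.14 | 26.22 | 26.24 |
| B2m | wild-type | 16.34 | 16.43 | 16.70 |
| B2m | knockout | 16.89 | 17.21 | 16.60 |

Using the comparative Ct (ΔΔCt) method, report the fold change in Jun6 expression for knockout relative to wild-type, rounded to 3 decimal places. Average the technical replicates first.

0.079

Mean Ct: Jun6 wild-type 22.130; Jun6 knockout 26.200; B2m wild-type 16.490; B2m knockout 16.900
ΔCt(wild-type) = 22.130 − 16.490 = 5.640
ΔCt(knockout) = 26.200 − 16.900 = 9.300
ΔΔCt = 9.300 − 5.640 = 3.660
Fold change = 2^(−3.660) = 0.0791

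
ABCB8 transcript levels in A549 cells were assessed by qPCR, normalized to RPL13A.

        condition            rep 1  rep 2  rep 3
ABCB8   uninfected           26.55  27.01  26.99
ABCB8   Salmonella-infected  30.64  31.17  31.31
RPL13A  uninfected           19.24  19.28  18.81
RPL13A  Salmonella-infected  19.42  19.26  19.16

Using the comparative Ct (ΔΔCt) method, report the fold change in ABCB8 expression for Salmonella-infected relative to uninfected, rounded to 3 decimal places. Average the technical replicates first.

Mean Ct: ABCB8 uninfected 26.850; ABCB8 Salmonella-infected 31.040; RPL13A uninfected 19.110; RPL13A Salmonella-infected 19.280
ΔCt(uninfected) = 26.850 − 19.110 = 7.740
ΔCt(Salmonella-infected) = 31.040 − 19.280 = 11.760
ΔΔCt = 11.760 − 7.740 = 4.020
Fold change = 2^(−4.020) = 0.0616

0.062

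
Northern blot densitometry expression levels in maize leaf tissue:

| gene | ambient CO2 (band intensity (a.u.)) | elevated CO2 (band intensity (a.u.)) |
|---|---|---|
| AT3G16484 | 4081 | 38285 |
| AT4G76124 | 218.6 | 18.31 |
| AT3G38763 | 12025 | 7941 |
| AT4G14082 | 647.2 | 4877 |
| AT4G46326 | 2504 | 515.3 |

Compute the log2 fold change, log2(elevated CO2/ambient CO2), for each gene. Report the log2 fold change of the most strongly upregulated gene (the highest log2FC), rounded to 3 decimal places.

log2(38285/4081) = 3.230  (AT3G16484)
log2(18.31/218.6) = -3.578  (AT4G76124)
log2(7941/12025) = -0.599  (AT3G38763)
log2(4877/647.2) = 2.914  (AT4G14082)
log2(515.3/2504) = -2.281  (AT4G46326)
AT3G16484 is most strongly upregulated.

3.230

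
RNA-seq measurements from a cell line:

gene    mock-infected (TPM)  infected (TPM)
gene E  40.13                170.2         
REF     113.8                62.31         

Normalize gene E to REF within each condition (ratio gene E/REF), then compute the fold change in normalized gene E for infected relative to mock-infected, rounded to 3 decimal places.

7.746

gene E/REF (mock-infected) = 40.13 / 113.8 = 0.35264
gene E/REF (infected) = 170.2 / 62.31 = 2.7315
Fold change = 2.7315 / 0.35264 = 7.7460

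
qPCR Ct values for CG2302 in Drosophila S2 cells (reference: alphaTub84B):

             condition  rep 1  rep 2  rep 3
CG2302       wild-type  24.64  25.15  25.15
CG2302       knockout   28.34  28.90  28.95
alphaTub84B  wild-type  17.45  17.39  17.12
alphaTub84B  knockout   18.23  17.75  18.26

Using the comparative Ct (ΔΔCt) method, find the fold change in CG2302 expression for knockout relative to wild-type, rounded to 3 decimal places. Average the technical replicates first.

0.126

Mean Ct: CG2302 wild-type 24.980; CG2302 knockout 28.730; alphaTub84B wild-type 17.320; alphaTub84B knockout 18.080
ΔCt(wild-type) = 24.980 − 17.320 = 7.660
ΔCt(knockout) = 28.730 − 18.080 = 10.650
ΔΔCt = 10.650 − 7.660 = 2.990
Fold change = 2^(−2.990) = 0.1259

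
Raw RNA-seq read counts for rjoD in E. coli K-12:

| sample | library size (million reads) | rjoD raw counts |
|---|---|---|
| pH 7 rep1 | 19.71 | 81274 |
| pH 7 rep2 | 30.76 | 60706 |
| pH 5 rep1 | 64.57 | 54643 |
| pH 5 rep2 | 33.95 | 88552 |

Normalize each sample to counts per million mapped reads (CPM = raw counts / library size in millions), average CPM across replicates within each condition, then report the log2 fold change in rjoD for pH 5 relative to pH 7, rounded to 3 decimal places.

-0.820

CPM(pH 7 rep1) = 81274 / 19.71 = 4123.4906
CPM(pH 7 rep2) = 60706 / 30.76 = 1973.5371
CPM(pH 5 rep1) = 54643 / 64.57 = 846.2599
CPM(pH 5 rep2) = 88552 / 33.95 = 2608.3063
mean CPM(pH 7) = 3048.5138; mean CPM(pH 5) = 1727.2831
Fold change = 1727.2831 / 3048.5138 = 0.56660
log2(0.56660) = -0.8196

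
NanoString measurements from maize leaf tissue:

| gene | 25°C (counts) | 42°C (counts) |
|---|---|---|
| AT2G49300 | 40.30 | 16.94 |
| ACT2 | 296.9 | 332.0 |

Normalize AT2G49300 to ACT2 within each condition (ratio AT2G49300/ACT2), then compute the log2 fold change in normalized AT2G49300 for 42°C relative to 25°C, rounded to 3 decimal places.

-1.412

AT2G49300/ACT2 (25°C) = 40.30 / 296.9 = 0.13574
AT2G49300/ACT2 (42°C) = 16.94 / 332.0 = 0.051024
Fold change = 0.051024 / 0.13574 = 0.3759
log2(0.3759) = -1.4116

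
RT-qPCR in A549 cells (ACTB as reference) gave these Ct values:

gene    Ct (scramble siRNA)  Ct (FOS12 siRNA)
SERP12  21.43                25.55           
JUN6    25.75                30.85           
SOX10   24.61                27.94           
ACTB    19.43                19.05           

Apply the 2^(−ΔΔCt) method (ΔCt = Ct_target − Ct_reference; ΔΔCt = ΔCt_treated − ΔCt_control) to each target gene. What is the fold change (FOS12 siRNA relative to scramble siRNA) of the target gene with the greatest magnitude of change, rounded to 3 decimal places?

0.022

SERP12: ΔΔCt = (25.55−19.05) − (21.43−19.43) = 6.50 − 2.00 = 4.50; fold change = 2^-4.50 = 0.044
JUN6: ΔΔCt = (30.85−19.05) − (25.75−19.43) = 11.80 − 6.32 = 5.48; fold change = 2^-5.48 = 0.022
SOX10: ΔΔCt = (27.94−19.05) − (24.61−19.43) = 8.89 − 5.18 = 3.71; fold change = 2^-3.71 = 0.076
JUN6 has the largest |ΔΔCt| = 5.48.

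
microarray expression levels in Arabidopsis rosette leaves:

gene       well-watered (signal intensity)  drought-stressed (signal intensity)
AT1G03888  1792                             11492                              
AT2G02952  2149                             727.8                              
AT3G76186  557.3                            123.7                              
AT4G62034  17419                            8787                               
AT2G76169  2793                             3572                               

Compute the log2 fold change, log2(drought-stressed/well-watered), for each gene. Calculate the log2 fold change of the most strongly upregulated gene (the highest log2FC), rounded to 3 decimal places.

log2(11492/1792) = 2.681  (AT1G03888)
log2(727.8/2149) = -1.562  (AT2G02952)
log2(123.7/557.3) = -2.172  (AT3G76186)
log2(8787/17419) = -0.987  (AT4G62034)
log2(3572/2793) = 0.355  (AT2G76169)
AT1G03888 is most strongly upregulated.

2.681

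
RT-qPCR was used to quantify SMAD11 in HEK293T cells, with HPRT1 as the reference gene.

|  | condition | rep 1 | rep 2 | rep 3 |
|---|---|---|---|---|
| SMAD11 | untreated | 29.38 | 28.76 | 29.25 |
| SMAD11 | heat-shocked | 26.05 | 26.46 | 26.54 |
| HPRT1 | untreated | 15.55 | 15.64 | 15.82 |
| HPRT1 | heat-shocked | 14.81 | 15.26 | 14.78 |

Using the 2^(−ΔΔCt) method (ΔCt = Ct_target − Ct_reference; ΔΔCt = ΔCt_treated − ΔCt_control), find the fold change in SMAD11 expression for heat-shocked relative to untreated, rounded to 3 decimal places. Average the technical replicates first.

4.170

Mean Ct: SMAD11 untreated 29.130; SMAD11 heat-shocked 26.350; HPRT1 untreated 15.670; HPRT1 heat-shocked 14.950
ΔCt(untreated) = 29.130 − 15.670 = 13.460
ΔCt(heat-shocked) = 26.350 − 14.950 = 11.400
ΔΔCt = 11.400 − 13.460 = -2.060
Fold change = 2^(−(-2.060)) = 2^2.060 = 4.1699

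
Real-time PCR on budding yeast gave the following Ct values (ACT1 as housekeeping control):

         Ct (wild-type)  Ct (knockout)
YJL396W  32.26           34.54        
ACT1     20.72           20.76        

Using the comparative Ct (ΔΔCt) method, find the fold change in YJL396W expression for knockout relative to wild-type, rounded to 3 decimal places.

0.212

ΔCt(wild-type) = 32.260 − 20.720 = 11.540
ΔCt(knockout) = 34.540 − 20.760 = 13.780
ΔΔCt = 13.780 − 11.540 = 2.240
Fold change = 2^(−2.240) = 0.2117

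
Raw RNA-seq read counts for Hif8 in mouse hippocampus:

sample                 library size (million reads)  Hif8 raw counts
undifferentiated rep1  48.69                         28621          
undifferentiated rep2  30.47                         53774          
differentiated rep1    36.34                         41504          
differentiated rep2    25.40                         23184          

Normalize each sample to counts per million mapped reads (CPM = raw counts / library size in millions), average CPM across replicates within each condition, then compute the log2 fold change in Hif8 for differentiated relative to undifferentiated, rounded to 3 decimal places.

CPM(undifferentiated rep1) = 28621 / 48.69 = 587.8209
CPM(undifferentiated rep2) = 53774 / 30.47 = 1764.8179
CPM(differentiated rep1) = 41504 / 36.34 = 1142.1024
CPM(differentiated rep2) = 23184 / 25.40 = 912.7559
mean CPM(undifferentiated) = 1176.3194; mean CPM(differentiated) = 1027.4291
Fold change = 1027.4291 / 1176.3194 = 0.87343
log2(0.87343) = -0.1952

-0.195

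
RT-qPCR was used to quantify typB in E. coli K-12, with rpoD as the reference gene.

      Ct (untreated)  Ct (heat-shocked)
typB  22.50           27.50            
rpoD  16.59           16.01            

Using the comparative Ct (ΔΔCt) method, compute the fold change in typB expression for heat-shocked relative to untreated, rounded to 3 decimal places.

ΔCt(untreated) = 22.500 − 16.590 = 5.910
ΔCt(heat-shocked) = 27.500 − 16.010 = 11.490
ΔΔCt = 11.490 − 5.910 = 5.580
Fold change = 2^(−5.580) = 0.0209

0.021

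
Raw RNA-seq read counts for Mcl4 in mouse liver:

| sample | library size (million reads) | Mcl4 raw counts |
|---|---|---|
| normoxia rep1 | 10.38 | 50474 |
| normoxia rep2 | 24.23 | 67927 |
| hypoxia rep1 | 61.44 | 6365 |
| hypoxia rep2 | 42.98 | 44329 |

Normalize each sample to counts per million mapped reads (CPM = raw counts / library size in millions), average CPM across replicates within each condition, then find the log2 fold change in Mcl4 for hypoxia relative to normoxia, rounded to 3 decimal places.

-2.756

CPM(normoxia rep1) = 50474 / 10.38 = 4862.6204
CPM(normoxia rep2) = 67927 / 24.23 = 2803.4255
CPM(hypoxia rep1) = 6365 / 61.44 = 103.5970
CPM(hypoxia rep2) = 44329 / 42.98 = 1031.3867
mean CPM(normoxia) = 3833.0230; mean CPM(hypoxia) = 567.4918
Fold change = 567.4918 / 3833.0230 = 0.14805
log2(0.14805) = -2.7558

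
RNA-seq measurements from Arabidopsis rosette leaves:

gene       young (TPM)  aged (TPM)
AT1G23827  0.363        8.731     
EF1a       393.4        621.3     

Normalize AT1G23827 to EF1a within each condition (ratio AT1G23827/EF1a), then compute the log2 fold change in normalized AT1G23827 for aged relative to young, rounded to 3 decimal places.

3.929

AT1G23827/EF1a (young) = 0.363 / 393.4 = 0.00092272
AT1G23827/EF1a (aged) = 8.731 / 621.3 = 0.014053
Fold change = 0.014053 / 0.00092272 = 15.2297
log2(15.2297) = 3.9288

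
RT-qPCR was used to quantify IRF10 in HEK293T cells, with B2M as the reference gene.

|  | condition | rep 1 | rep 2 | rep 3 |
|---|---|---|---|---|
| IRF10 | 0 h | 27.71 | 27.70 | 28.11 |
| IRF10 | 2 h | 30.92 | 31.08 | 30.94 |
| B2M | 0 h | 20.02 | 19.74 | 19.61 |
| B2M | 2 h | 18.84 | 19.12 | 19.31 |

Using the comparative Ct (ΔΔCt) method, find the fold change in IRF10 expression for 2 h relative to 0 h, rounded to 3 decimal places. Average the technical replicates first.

Mean Ct: IRF10 0 h 27.840; IRF10 2 h 30.980; B2M 0 h 19.790; B2M 2 h 19.090
ΔCt(0 h) = 27.840 − 19.790 = 8.050
ΔCt(2 h) = 30.980 − 19.090 = 11.890
ΔΔCt = 11.890 − 8.050 = 3.840
Fold change = 2^(−3.840) = 0.0698

0.070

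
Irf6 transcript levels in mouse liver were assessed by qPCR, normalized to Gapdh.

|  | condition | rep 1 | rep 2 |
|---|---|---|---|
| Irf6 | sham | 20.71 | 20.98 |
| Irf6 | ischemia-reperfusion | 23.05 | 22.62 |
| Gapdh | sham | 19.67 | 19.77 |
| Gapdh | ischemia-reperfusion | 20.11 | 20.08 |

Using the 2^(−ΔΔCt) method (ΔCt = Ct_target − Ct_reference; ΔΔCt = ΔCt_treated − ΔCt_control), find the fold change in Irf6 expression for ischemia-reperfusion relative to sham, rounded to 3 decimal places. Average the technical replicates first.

0.326

Mean Ct: Irf6 sham 20.845; Irf6 ischemia-reperfusion 22.835; Gapdh sham 19.720; Gapdh ischemia-reperfusion 20.095
ΔCt(sham) = 20.845 − 19.720 = 1.125
ΔCt(ischemia-reperfusion) = 22.835 − 20.095 = 2.740
ΔΔCt = 2.740 − 1.125 = 1.615
Fold change = 2^(−1.615) = 0.3265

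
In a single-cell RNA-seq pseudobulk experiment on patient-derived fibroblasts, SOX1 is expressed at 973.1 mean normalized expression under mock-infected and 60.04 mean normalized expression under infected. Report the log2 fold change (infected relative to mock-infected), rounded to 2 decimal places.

-4.02

Fold change = 60.04 / 973.1 = 0.0617
log2(0.0617) = -4.019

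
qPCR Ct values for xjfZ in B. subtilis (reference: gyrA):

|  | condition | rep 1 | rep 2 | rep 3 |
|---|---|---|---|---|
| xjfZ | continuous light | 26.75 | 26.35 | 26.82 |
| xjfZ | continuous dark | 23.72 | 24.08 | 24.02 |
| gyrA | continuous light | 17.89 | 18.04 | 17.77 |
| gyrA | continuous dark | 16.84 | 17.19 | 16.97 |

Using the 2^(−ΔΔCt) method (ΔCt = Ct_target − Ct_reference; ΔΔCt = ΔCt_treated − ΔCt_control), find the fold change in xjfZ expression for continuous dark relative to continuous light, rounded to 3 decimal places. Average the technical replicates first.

3.482

Mean Ct: xjfZ continuous light 26.640; xjfZ continuous dark 23.940; gyrA continuous light 17.900; gyrA continuous dark 17.000
ΔCt(continuous light) = 26.640 − 17.900 = 8.740
ΔCt(continuous dark) = 23.940 − 17.000 = 6.940
ΔΔCt = 6.940 − 8.740 = -1.800
Fold change = 2^(−(-1.800)) = 2^1.800 = 3.4822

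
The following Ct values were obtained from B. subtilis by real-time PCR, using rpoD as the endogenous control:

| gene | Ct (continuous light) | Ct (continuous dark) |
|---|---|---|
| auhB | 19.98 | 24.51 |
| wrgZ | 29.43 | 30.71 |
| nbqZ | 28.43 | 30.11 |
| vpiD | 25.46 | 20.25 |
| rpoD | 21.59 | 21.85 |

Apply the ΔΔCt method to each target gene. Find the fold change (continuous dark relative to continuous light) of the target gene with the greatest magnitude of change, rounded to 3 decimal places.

auhB: ΔΔCt = (24.51−21.85) − (19.98−21.59) = 2.66 − (-1.61) = 4.27; fold change = 2^-4.27 = 0.052
wrgZ: ΔΔCt = (30.71−21.85) − (29.43−21.59) = 8.86 − 7.84 = 1.02; fold change = 2^-1.02 = 0.493
nbqZ: ΔΔCt = (30.11−21.85) − (28.43−21.59) = 8.26 − 6.84 = 1.42; fold change = 2^-1.42 = 0.374
vpiD: ΔΔCt = (20.25−21.85) − (25.46−21.59) = -1.60 − 3.87 = -5.47; fold change = 2^5.47 = 44.324
vpiD has the largest |ΔΔCt| = 5.47.

44.324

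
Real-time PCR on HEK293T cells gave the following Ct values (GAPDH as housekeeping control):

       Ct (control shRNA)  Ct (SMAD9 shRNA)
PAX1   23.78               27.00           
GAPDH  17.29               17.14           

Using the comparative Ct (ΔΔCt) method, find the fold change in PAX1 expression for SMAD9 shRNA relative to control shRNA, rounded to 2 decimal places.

0.10

ΔCt(control shRNA) = 23.780 − 17.290 = 6.490
ΔCt(SMAD9 shRNA) = 27.000 − 17.140 = 9.860
ΔΔCt = 9.860 − 6.490 = 3.370
Fold change = 2^(−3.370) = 0.097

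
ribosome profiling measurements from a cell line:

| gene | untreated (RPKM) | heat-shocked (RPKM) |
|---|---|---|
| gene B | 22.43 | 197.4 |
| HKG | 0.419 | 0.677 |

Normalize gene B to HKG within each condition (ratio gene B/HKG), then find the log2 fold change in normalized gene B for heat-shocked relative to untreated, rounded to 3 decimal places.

gene B/HKG (untreated) = 22.43 / 0.419 = 53.532
gene B/HKG (heat-shocked) = 197.4 / 0.677 = 291.58
Fold change = 291.58 / 53.532 = 5.4468
log2(5.4468) = 2.4454

2.445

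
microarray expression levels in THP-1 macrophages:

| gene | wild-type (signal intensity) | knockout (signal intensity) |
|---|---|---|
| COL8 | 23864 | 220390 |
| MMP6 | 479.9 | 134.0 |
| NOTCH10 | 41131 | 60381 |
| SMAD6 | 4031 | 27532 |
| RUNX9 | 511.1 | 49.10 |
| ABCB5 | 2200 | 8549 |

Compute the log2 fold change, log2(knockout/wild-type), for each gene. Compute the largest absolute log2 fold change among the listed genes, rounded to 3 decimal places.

log2(220390/23864) = 3.207  (COL8)
log2(134.0/479.9) = -1.841  (MMP6)
log2(60381/41131) = 0.554  (NOTCH10)
log2(27532/4031) = 2.772  (SMAD6)
log2(49.10/511.1) = -3.380  (RUNX9)
log2(8549/2200) = 1.958  (ABCB5)
The largest magnitude belongs to RUNX9.

3.380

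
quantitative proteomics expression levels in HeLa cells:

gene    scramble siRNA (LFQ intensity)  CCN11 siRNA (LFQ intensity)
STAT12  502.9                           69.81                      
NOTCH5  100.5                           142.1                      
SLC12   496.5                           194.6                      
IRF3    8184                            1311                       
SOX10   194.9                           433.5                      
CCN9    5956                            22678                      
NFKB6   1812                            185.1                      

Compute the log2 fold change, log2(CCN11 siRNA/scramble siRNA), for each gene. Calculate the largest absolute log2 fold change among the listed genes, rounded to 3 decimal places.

3.291

log2(69.81/502.9) = -2.849  (STAT12)
log2(142.1/100.5) = 0.500  (NOTCH5)
log2(194.6/496.5) = -1.351  (SLC12)
log2(1311/8184) = -2.642  (IRF3)
log2(433.5/194.9) = 1.153  (SOX10)
log2(22678/5956) = 1.929  (CCN9)
log2(185.1/1812) = -3.291  (NFKB6)
The largest magnitude belongs to NFKB6.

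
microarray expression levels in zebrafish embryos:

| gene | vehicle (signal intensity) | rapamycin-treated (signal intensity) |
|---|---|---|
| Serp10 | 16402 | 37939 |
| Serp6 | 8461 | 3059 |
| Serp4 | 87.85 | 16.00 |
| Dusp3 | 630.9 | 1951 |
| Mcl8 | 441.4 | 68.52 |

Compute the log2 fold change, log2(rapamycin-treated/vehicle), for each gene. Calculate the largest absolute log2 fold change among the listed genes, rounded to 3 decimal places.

2.687

log2(37939/16402) = 1.210  (Serp10)
log2(3059/8461) = -1.468  (Serp6)
log2(16.00/87.85) = -2.457  (Serp4)
log2(1951/630.9) = 1.629  (Dusp3)
log2(68.52/441.4) = -2.687  (Mcl8)
The largest magnitude belongs to Mcl8.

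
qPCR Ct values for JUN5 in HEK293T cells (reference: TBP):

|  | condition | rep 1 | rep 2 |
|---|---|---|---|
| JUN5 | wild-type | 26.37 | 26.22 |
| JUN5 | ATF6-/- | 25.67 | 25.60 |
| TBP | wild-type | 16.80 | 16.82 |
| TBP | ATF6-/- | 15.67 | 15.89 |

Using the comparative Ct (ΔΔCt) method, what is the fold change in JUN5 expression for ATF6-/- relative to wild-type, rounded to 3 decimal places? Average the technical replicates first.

Mean Ct: JUN5 wild-type 26.295; JUN5 ATF6-/- 25.635; TBP wild-type 16.810; TBP ATF6-/- 15.780
ΔCt(wild-type) = 26.295 − 16.810 = 9.485
ΔCt(ATF6-/-) = 25.635 − 15.780 = 9.855
ΔΔCt = 9.855 − 9.485 = 0.370
Fold change = 2^(−0.370) = 0.7738

0.774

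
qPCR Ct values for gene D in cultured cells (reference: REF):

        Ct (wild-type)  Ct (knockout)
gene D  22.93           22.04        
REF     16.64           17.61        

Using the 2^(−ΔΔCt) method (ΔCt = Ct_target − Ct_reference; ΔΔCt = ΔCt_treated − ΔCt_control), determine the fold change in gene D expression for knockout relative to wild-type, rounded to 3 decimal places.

3.630

ΔCt(wild-type) = 22.930 − 16.640 = 6.290
ΔCt(knockout) = 22.040 − 17.610 = 4.430
ΔΔCt = 4.430 − 6.290 = -1.860
Fold change = 2^(−(-1.860)) = 2^1.860 = 3.6301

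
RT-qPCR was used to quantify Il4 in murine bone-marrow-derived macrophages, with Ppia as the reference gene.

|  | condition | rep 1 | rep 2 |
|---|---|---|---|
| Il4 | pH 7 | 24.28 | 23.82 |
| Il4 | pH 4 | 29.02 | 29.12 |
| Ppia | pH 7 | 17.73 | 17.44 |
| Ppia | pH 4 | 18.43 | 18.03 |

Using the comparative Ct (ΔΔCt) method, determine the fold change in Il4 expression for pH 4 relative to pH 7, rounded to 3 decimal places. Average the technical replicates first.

Mean Ct: Il4 pH 7 24.050; Il4 pH 4 29.070; Ppia pH 7 17.585; Ppia pH 4 18.230
ΔCt(pH 7) = 24.050 − 17.585 = 6.465
ΔCt(pH 4) = 29.070 − 18.230 = 10.840
ΔΔCt = 10.840 − 6.465 = 4.375
Fold change = 2^(−4.375) = 0.0482

0.048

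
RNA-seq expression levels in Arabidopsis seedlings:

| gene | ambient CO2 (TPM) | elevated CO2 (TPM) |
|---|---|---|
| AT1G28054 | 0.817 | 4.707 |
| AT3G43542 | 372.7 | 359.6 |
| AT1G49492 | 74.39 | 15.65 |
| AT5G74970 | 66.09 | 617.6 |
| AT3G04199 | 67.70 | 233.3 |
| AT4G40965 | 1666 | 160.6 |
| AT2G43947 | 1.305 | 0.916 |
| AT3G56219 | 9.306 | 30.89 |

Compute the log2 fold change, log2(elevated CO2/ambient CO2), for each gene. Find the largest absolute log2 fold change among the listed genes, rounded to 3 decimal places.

3.375

log2(4.707/0.817) = 2.526  (AT1G28054)
log2(359.6/372.7) = -0.052  (AT3G43542)
log2(15.65/74.39) = -2.249  (AT1G49492)
log2(617.6/66.09) = 3.224  (AT5G74970)
log2(233.3/67.70) = 1.785  (AT3G04199)
log2(160.6/1666) = -3.375  (AT4G40965)
log2(0.916/1.305) = -0.511  (AT2G43947)
log2(30.89/9.306) = 1.731  (AT3G56219)
The largest magnitude belongs to AT4G40965.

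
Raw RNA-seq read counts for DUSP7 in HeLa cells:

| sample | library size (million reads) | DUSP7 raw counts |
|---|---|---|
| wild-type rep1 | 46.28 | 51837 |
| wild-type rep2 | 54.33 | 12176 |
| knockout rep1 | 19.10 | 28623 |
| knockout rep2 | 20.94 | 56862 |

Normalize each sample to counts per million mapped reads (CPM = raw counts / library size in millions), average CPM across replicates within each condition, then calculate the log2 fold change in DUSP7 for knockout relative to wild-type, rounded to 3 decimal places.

CPM(wild-type rep1) = 51837 / 46.28 = 1120.0735
CPM(wild-type rep2) = 12176 / 54.33 = 224.1119
CPM(knockout rep1) = 28623 / 19.10 = 1498.5864
CPM(knockout rep2) = 56862 / 20.94 = 2715.4728
mean CPM(wild-type) = 672.0927; mean CPM(knockout) = 2107.0296
Fold change = 2107.0296 / 672.0927 = 3.13503
log2(3.13503) = 1.6485

1.648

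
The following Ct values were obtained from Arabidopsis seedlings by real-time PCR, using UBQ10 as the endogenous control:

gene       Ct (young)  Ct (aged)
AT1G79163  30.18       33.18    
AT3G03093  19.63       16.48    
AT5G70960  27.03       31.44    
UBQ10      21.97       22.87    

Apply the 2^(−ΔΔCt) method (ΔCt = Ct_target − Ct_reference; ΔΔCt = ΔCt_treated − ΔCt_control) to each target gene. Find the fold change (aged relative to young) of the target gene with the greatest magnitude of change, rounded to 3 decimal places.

16.564

AT1G79163: ΔΔCt = (33.18−22.87) − (30.18−21.97) = 10.31 − 8.21 = 2.10; fold change = 2^-2.10 = 0.233
AT3G03093: ΔΔCt = (16.48−22.87) − (19.63−21.97) = -6.39 − (-2.34) = -4.05; fold change = 2^4.05 = 16.564
AT5G70960: ΔΔCt = (31.44−22.87) − (27.03−21.97) = 8.57 − 5.06 = 3.51; fold change = 2^-3.51 = 0.088
AT3G03093 has the largest |ΔΔCt| = 4.05.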